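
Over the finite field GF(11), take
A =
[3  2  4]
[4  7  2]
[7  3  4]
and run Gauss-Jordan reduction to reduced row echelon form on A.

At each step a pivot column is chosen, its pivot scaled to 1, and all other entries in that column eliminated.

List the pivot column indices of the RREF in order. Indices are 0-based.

[1] R0 /= 3  ⇒  (1, 8, 5)
     R1 -= 4·R0  ⇒  (0, 8, 4)
     R2 -= 7·R0  ⇒  (0, 2, 2)
[2] R1 /= 8  ⇒  (0, 1, 6)
     R0 -= 8·R1  ⇒  (1, 0, 1)
     R2 -= 2·R1  ⇒  (0, 0, 1)
[3] R2 /= 1  ⇒  (0, 0, 1)
     R0 -= 1·R2  ⇒  (1, 0, 0)
     R1 -= 6·R2  ⇒  (0, 1, 0)

pivot columns: 0, 1, 2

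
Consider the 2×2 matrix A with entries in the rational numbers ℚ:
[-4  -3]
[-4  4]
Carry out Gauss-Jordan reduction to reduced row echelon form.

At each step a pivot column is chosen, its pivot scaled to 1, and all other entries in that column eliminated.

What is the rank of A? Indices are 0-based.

[1] R0 /= -4  ⇒  (1, 3/4)
     R1 -= -4·R0  ⇒  (0, 7)
[2] R1 /= 7  ⇒  (0, 1)
     R0 -= 3/4·R1  ⇒  (1, 0)

rank = 2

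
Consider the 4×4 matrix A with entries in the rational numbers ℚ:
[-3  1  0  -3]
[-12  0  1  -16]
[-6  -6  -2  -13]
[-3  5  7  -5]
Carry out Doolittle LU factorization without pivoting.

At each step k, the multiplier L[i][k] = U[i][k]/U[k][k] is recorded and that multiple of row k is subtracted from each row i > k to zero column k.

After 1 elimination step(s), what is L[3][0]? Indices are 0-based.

L[3][0] = 1

[col 0] pivot -3
  R1 -= 4*R0 → (0, -4, 1, -4)  (L[1][0] := 4)
  R2 -= 2*R0 → (0, -8, -2, -7)  (L[2][0] := 2)
  R3 -= 1*R0 → (0, 4, 7, -2)  (L[3][0] := 1)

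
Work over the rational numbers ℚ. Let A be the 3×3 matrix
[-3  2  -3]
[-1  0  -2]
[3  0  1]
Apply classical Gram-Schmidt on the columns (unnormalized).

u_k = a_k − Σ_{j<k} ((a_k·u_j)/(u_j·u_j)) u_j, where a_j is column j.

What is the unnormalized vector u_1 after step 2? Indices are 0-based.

u_1 = (20/19, -6/19, 18/19)

Step 1: u_0 = a_0 = (-3, -1, 3).
Step 2: u_1 = a_1 − (-6/19)·u_0 = (20/19, -6/19, 18/19).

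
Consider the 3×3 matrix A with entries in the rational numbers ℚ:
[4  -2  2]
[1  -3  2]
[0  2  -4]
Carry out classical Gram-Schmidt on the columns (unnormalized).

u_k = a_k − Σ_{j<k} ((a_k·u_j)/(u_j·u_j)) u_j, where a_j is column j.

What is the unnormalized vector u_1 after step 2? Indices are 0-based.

Step 1: u_0 = a_0 = (4, 1, 0).
Step 2: u_1 = a_1 − (-11/17)·u_0 = (10/17, -40/17, 2).

u_1 = (10/17, -40/17, 2)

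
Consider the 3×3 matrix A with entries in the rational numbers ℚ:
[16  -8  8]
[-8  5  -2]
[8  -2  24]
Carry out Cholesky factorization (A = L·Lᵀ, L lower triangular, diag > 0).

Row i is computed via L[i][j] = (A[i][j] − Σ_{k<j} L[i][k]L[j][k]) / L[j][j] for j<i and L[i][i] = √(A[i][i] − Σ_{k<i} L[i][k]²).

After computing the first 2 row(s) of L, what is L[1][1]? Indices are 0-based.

L[1][1] = 1

Step 1: L[0][0] = √(16) = 4.
  L[1][0] = (-8) / L[0][0] = -2.
Step 2: L[1][1] = √(1) = 1.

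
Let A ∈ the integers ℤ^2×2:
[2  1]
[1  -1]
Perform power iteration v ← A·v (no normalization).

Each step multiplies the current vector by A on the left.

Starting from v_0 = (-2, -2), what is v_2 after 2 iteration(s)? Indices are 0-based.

v_0 = (-2, -2).
v_1 = A·v_0 = (-6, 0).
v_2 = A·v_1 = (-12, -6).

v_2 = (-12, -6)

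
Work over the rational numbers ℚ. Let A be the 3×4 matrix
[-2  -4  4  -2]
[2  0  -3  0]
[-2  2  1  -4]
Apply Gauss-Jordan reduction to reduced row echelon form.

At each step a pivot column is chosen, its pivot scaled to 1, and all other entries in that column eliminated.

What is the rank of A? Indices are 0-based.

step 1: normalize row 0 (÷-2) = (1, 2, -2, 1)
  row 1: subtract 2×row0 = (0, -4, 1, -2)
  row 2: subtract -2×row0 = (0, 6, -3, -2)
step 2: normalize row 1 (÷-4) = (0, 1, -1/4, 1/2)
  row 0: subtract 2×row1 = (1, 0, -3/2, 0)
  row 2: subtract 6×row1 = (0, 0, -3/2, -5)
step 3: normalize row 2 (÷-3/2) = (0, 0, 1, 10/3)
  row 0: subtract -3/2×row2 = (1, 0, 0, 5)
  row 1: subtract -1/4×row2 = (0, 1, 0, 4/3)

rank = 3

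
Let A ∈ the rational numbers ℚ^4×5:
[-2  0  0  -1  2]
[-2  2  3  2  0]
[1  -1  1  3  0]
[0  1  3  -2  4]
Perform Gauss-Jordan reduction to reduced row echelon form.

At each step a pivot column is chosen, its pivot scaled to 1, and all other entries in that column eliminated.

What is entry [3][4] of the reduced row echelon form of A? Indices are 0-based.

[1] R0 /= -2  ⇒  (1, 0, 0, 1/2, -1)
     R1 -= -2·R0  ⇒  (0, 2, 3, 3, -2)
     R2 -= 1·R0  ⇒  (0, -1, 1, 5/2, 1)
[2] R1 /= 2  ⇒  (0, 1, 3/2, 3/2, -1)
     R2 -= -1·R1  ⇒  (0, 0, 5/2, 4, 0)
     R3 -= 1·R1  ⇒  (0, 0, 3/2, -7/2, 5)
[3] R2 /= 5/2  ⇒  (0, 0, 1, 8/5, 0)
     R1 -= 3/2·R2  ⇒  (0, 1, 0, -9/10, -1)
     R3 -= 3/2·R2  ⇒  (0, 0, 0, -59/10, 5)
[4] R3 /= -59/10  ⇒  (0, 0, 0, 1, -50/59)
     R0 -= 1/2·R3  ⇒  (1, 0, 0, 0, -34/59)
     R1 -= -9/10·R3  ⇒  (0, 1, 0, 0, -104/59)
     R2 -= 8/5·R3  ⇒  (0, 0, 1, 0, 80/59)

M[3][4] = -50/59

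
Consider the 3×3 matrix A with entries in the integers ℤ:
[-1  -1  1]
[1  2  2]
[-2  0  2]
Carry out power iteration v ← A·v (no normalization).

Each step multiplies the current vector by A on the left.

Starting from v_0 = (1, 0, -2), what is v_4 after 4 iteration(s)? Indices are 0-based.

v_4 = (27, -117, -54)

v_0 = (1, 0, -2).
v_1 = A·v_0 = (-3, -3, -6).
v_2 = A·v_1 = (0, -21, -6).
v_3 = A·v_2 = (15, -54, -12).
v_4 = A·v_3 = (27, -117, -54).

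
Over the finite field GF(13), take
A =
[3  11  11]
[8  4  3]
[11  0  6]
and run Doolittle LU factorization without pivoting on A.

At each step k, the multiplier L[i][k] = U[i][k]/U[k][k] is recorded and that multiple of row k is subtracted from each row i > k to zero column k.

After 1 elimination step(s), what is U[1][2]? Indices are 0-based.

k=0: U[0][0]=3
  eliminate (1,0): mult=7, new row 1: (0, 5, 4); set L[1][0]=7
  eliminate (2,0): mult=8, new row 2: (0, 3, 9); set L[2][0]=8

U[1][2] = 4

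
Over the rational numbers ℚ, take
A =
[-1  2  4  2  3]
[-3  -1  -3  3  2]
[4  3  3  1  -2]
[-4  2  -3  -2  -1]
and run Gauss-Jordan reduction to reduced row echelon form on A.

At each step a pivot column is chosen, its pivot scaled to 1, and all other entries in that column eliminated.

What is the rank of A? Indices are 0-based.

rank = 4

pivot(0,0)=-1: scale R0 → (1, -2, -4, -2, -3)
  clear (1,0): R1 −= (-3)R0 → (0, -7, -15, -3, -7)
  clear (2,0): R2 −= (4)R0 → (0, 11, 19, 9, 10)
  clear (3,0): R3 −= (-4)R0 → (0, -6, -19, -10, -13)
pivot(1,1)=-7: scale R1 → (0, 1, 15/7, 3/7, 1)
  clear (0,1): R0 −= (-2)R1 → (1, 0, 2/7, -8/7, -1)
  clear (2,1): R2 −= (11)R1 → (0, 0, -32/7, 30/7, -1)
  clear (3,1): R3 −= (-6)R1 → (0, 0, -43/7, -52/7, -7)
pivot(2,2)=-32/7: scale R2 → (0, 0, 1, -15/16, 7/32)
  clear (0,2): R0 −= (2/7)R2 → (1, 0, 0, -7/8, -17/16)
  clear (1,2): R1 −= (15/7)R2 → (0, 1, 0, 39/16, 17/32)
  clear (3,2): R3 −= (-43/7)R2 → (0, 0, 0, -211/16, -181/32)
pivot(3,3)=-211/16: scale R3 → (0, 0, 0, 1, 181/422)
  clear (0,3): R0 −= (-7/8)R3 → (1, 0, 0, 0, -145/211)
  clear (1,3): R1 −= (39/16)R3 → (0, 1, 0, 0, -217/422)
  clear (2,3): R2 −= (-15/16)R3 → (0, 0, 1, 0, 131/211)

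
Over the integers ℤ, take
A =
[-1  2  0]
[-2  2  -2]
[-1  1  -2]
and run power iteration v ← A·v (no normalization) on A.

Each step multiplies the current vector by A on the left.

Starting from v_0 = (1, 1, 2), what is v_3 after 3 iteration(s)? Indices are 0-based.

v_3 = (5, 8, 1)

v_0 = (1, 1, 2).
v_1 = A·v_0 = (1, -4, -4).
v_2 = A·v_1 = (-9, -2, 3).
v_3 = A·v_2 = (5, 8, 1).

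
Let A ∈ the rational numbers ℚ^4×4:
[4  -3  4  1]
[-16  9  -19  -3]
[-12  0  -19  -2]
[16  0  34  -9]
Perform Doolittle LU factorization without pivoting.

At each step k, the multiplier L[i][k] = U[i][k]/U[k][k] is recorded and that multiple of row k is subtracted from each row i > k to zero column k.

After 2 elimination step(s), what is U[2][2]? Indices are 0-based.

Step 1: pivot at (0,0) is 4.
  row1 ← row1 − (-4)·row0  ⇒  L[1][0]=-4, U row1=(0, -3, -3, 1)
  row2 ← row2 − (-3)·row0  ⇒  L[2][0]=-3, U row2=(0, -9, -7, 1)
  row3 ← row3 − (4)·row0  ⇒  L[3][0]=4, U row3=(0, 12, 18, -13)
Step 2: pivot at (1,1) is -3.
  row2 ← row2 − (3)·row1  ⇒  L[2][1]=3, U row2=(0, 0, 2, -2)
  row3 ← row3 − (-4)·row1  ⇒  L[3][1]=-4, U row3=(0, 0, 6, -9)

U[2][2] = 2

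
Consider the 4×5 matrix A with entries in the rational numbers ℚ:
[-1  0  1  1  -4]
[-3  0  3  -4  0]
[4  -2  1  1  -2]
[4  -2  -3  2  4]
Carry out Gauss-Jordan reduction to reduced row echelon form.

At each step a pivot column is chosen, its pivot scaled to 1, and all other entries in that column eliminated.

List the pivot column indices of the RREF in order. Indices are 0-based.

pivot columns: 0, 1, 2, 3

step 1: normalize row 0 (÷-1) = (1, 0, -1, -1, 4)
  row 1: subtract -3×row0 = (0, 0, 0, -7, 12)
  row 2: subtract 4×row0 = (0, -2, 5, 5, -18)
  row 3: subtract 4×row0 = (0, -2, 1, 6, -12)
step 2: exchange rows 1,2
step 2: normalize row 1 (÷-2) = (0, 1, -5/2, -5/2, 9)
  row 3: subtract -2×row1 = (0, 0, -4, 1, 6)
step 3: exchange rows 2,3
step 3: normalize row 2 (÷-4) = (0, 0, 1, -1/4, -3/2)
  row 0: subtract -1×row2 = (1, 0, 0, -5/4, 5/2)
  row 1: subtract -5/2×row2 = (0, 1, 0, -25/8, 21/4)
step 4: normalize row 3 (÷-7) = (0, 0, 0, 1, -12/7)
  row 0: subtract -5/4×row3 = (1, 0, 0, 0, 5/14)
  row 1: subtract -25/8×row3 = (0, 1, 0, 0, -3/28)
  row 2: subtract -1/4×row3 = (0, 0, 1, 0, -27/14)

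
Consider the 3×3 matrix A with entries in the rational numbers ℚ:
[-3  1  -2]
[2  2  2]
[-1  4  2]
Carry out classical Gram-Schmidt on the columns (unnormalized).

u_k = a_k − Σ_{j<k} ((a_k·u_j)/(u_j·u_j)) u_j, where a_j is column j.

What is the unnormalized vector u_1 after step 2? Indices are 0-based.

Step 1: u_0 = a_0 = (-3, 2, -1).
Step 2: u_1 = a_1 − (-3/14)·u_0 = (5/14, 17/7, 53/14).

u_1 = (5/14, 17/7, 53/14)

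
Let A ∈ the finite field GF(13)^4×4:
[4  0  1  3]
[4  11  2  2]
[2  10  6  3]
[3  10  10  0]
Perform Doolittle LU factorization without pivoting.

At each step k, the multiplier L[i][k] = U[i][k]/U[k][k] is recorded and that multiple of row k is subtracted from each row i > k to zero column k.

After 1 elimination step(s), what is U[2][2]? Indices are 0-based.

k=0: U[0][0]=4
  eliminate (1,0): mult=1, new row 1: (0, 11, 1, 12); set L[1][0]=1
  eliminate (2,0): mult=7, new row 2: (0, 10, 12, 8); set L[2][0]=7
  eliminate (3,0): mult=4, new row 3: (0, 10, 6, 1); set L[3][0]=4

U[2][2] = 12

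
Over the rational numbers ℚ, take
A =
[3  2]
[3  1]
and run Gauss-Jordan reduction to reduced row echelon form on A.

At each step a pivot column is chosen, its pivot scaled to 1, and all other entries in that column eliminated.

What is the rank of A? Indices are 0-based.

rank = 2

step 1: normalize row 0 (÷3) = (1, 2/3)
  row 1: subtract 3×row0 = (0, -1)
step 2: normalize row 1 (÷-1) = (0, 1)
  row 0: subtract 2/3×row1 = (1, 0)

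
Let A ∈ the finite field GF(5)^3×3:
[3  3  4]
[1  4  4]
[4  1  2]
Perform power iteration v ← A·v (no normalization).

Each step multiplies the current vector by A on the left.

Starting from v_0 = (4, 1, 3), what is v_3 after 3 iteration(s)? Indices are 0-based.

v_0 = (4, 1, 3).
v_1 = A·v_0 = (2, 0, 3).
v_2 = A·v_1 = (3, 4, 4).
v_3 = A·v_2 = (2, 0, 4).

v_3 = (2, 0, 4)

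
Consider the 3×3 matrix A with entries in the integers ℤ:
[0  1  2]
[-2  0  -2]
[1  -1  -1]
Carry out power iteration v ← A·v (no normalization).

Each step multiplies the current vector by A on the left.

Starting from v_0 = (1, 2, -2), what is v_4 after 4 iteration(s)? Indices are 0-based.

v_0 = (1, 2, -2).
v_1 = A·v_0 = (-2, 2, 1).
v_2 = A·v_1 = (4, 2, -5).
v_3 = A·v_2 = (-8, 2, 7).
v_4 = A·v_3 = (16, 2, -17).

v_4 = (16, 2, -17)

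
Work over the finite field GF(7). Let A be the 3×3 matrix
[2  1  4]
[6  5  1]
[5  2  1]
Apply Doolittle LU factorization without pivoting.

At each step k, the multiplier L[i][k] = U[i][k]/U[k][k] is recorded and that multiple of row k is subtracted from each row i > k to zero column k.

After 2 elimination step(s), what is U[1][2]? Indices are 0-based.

U[1][2] = 3

Step 1: pivot at (0,0) is 2.
  row1 ← row1 − (3)·row0  ⇒  L[1][0]=3, U row1=(0, 2, 3)
  row2 ← row2 − (6)·row0  ⇒  L[2][0]=6, U row2=(0, 3, 5)
Step 2: pivot at (1,1) is 2.
  row2 ← row2 − (5)·row1  ⇒  L[2][1]=5, U row2=(0, 0, 4)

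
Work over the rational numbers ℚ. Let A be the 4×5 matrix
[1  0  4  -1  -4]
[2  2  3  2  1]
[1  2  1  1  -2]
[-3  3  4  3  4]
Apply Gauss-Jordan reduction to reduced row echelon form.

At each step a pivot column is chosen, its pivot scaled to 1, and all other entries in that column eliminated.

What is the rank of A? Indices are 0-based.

pivot(0,0)=1: scale R0 → (1, 0, 4, -1, -4)
  clear (1,0): R1 −= (2)R0 → (0, 2, -5, 4, 9)
  clear (2,0): R2 −= (1)R0 → (0, 2, -3, 2, 2)
  clear (3,0): R3 −= (-3)R0 → (0, 3, 16, 0, -8)
pivot(1,1)=2: scale R1 → (0, 1, -5/2, 2, 9/2)
  clear (2,1): R2 −= (2)R1 → (0, 0, 2, -2, -7)
  clear (3,1): R3 −= (3)R1 → (0, 0, 47/2, -6, -43/2)
pivot(2,2)=2: scale R2 → (0, 0, 1, -1, -7/2)
  clear (0,2): R0 −= (4)R2 → (1, 0, 0, 3, 10)
  clear (1,2): R1 −= (-5/2)R2 → (0, 1, 0, -1/2, -17/4)
  clear (3,2): R3 −= (47/2)R2 → (0, 0, 0, 35/2, 243/4)
pivot(3,3)=35/2: scale R3 → (0, 0, 0, 1, 243/70)
  clear (0,3): R0 −= (3)R3 → (1, 0, 0, 0, -29/70)
  clear (1,3): R1 −= (-1/2)R3 → (0, 1, 0, 0, -88/35)
  clear (2,3): R2 −= (-1)R3 → (0, 0, 1, 0, -1/35)

rank = 4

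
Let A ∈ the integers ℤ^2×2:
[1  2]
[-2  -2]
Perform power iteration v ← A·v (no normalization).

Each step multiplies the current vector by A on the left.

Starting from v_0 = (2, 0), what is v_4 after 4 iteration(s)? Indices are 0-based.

v_0 = (2, 0).
v_1 = A·v_0 = (2, -4).
v_2 = A·v_1 = (-6, 4).
v_3 = A·v_2 = (2, 4).
v_4 = A·v_3 = (10, -12).

v_4 = (10, -12)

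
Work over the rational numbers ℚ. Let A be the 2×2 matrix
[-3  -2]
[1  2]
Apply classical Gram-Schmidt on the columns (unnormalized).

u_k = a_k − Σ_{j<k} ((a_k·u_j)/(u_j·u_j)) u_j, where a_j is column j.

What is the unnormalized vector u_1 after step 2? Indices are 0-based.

u_1 = (2/5, 6/5)

Step 1: u_0 = a_0 = (-3, 1).
Step 2: u_1 = a_1 − (4/5)·u_0 = (2/5, 6/5).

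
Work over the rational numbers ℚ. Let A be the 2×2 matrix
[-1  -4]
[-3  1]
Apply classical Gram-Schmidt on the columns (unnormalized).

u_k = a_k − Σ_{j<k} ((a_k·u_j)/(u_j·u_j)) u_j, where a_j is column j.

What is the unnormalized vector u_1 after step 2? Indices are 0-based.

Step 1: u_0 = a_0 = (-1, -3).
Step 2: u_1 = a_1 − (1/10)·u_0 = (-39/10, 13/10).

u_1 = (-39/10, 13/10)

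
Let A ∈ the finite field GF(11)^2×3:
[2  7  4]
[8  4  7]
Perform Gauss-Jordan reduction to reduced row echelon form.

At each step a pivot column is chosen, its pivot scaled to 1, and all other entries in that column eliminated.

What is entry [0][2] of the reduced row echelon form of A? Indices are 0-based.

M[0][2] = 0

[1] R0 /= 2  ⇒  (1, 9, 2)
     R1 -= 8·R0  ⇒  (0, 9, 2)
[2] R1 /= 9  ⇒  (0, 1, 10)
     R0 -= 9·R1  ⇒  (1, 0, 0)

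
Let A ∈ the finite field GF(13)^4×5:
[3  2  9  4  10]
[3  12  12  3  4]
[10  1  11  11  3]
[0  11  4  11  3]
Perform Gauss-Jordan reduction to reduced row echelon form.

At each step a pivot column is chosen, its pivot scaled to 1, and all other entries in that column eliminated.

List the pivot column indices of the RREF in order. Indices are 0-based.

step 1: normalize row 0 (÷3) = (1, 5, 3, 10, 12)
  row 1: subtract 3×row0 = (0, 10, 3, 12, 7)
  row 2: subtract 10×row0 = (0, 3, 7, 2, 0)
step 2: normalize row 1 (÷10) = (0, 1, 12, 9, 2)
  row 0: subtract 5×row1 = (1, 0, 8, 4, 2)
  row 2: subtract 3×row1 = (0, 0, 10, 1, 7)
  row 3: subtract 11×row1 = (0, 0, 2, 3, 7)
step 3: normalize row 2 (÷10) = (0, 0, 1, 4, 2)
  row 0: subtract 8×row2 = (1, 0, 0, 11, 12)
  row 1: subtract 12×row2 = (0, 1, 0, 0, 4)
  row 3: subtract 2×row2 = (0, 0, 0, 8, 3)
step 4: normalize row 3 (÷8) = (0, 0, 0, 1, 2)
  row 0: subtract 11×row3 = (1, 0, 0, 0, 3)
  row 2: subtract 4×row3 = (0, 0, 1, 0, 7)

pivot columns: 0, 1, 2, 3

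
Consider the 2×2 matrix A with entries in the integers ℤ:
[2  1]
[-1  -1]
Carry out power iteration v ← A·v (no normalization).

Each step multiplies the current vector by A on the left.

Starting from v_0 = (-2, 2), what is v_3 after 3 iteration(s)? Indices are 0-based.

v_3 = (-6, 2)

v_0 = (-2, 2).
v_1 = A·v_0 = (-2, 0).
v_2 = A·v_1 = (-4, 2).
v_3 = A·v_2 = (-6, 2).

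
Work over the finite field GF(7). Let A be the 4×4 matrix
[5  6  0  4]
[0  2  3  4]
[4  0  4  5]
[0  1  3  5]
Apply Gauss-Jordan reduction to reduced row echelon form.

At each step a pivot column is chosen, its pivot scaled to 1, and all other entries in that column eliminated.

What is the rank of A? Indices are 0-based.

rank = 4

[1] R0 /= 5  ⇒  (1, 4, 0, 5)
     R2 -= 4·R0  ⇒  (0, 5, 4, 6)
[2] R1 /= 2  ⇒  (0, 1, 5, 2)
     R0 -= 4·R1  ⇒  (1, 0, 1, 4)
     R2 -= 5·R1  ⇒  (0, 0, 0, 3)
     R3 -= 1·R1  ⇒  (0, 0, 5, 3)
[3] R2 <-> R3
[3] R2 /= 5  ⇒  (0, 0, 1, 2)
     R0 -= 1·R2  ⇒  (1, 0, 0, 2)
     R1 -= 5·R2  ⇒  (0, 1, 0, 6)
[4] R3 /= 3  ⇒  (0, 0, 0, 1)
     R0 -= 2·R3  ⇒  (1, 0, 0, 0)
     R1 -= 6·R3  ⇒  (0, 1, 0, 0)
     R2 -= 2·R3  ⇒  (0, 0, 1, 0)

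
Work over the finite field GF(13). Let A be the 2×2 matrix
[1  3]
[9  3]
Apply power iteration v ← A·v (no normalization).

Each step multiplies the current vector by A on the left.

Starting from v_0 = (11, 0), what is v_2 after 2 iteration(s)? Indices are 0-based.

v_2 = (9, 6)

v_0 = (11, 0).
v_1 = A·v_0 = (11, 8).
v_2 = A·v_1 = (9, 6).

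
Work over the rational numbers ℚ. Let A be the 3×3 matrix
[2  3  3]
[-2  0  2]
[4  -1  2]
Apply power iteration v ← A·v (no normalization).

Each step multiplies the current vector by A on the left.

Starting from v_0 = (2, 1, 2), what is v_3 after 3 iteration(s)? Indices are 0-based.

v_0 = (2, 1, 2).
v_1 = A·v_0 = (13, 0, 11).
v_2 = A·v_1 = (59, -4, 74).
v_3 = A·v_2 = (328, 30, 388).

v_3 = (328, 30, 388)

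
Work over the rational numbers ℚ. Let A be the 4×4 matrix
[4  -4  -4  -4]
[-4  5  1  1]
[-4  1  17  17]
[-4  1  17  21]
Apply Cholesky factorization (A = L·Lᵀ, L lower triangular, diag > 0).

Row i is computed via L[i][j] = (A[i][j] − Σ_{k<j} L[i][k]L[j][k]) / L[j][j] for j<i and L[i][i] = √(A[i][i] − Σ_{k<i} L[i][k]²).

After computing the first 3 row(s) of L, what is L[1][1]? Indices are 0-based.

Step 1: L[0][0] = √(4) = 2.
  L[1][0] = (-4) / L[0][0] = -2.
Step 2: L[1][1] = √(1) = 1.
  L[2][0] = (-4) / L[0][0] = -2.
  L[2][1] = (-3) / L[1][1] = -3.
Step 3: L[2][2] = √(4) = 2.

L[1][1] = 1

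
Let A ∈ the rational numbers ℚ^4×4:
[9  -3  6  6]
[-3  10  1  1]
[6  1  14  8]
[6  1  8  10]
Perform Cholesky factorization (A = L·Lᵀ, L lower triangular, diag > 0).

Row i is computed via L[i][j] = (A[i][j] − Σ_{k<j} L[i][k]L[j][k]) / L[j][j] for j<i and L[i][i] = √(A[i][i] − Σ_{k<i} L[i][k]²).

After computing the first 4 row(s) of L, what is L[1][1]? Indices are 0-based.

L[1][1] = 3

Step 1: L[0][0] = √(9) = 3.
  L[1][0] = (-3) / L[0][0] = -1.
Step 2: L[1][1] = √(9) = 3.
  L[2][0] = (6) / L[0][0] = 2.
  L[2][1] = (3) / L[1][1] = 1.
Step 3: L[2][2] = √(9) = 3.
  L[3][0] = (6) / L[0][0] = 2.
  L[3][1] = (3) / L[1][1] = 1.
  L[3][2] = (3) / L[2][2] = 1.
Step 4: L[3][3] = √(4) = 2.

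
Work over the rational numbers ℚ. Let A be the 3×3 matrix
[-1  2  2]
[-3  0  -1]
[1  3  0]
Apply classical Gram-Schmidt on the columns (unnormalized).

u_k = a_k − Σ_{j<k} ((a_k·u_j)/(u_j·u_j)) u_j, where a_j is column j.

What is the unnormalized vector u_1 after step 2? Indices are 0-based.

Step 1: u_0 = a_0 = (-1, -3, 1).
Step 2: u_1 = a_1 − (1/11)·u_0 = (23/11, 3/11, 32/11).

u_1 = (23/11, 3/11, 32/11)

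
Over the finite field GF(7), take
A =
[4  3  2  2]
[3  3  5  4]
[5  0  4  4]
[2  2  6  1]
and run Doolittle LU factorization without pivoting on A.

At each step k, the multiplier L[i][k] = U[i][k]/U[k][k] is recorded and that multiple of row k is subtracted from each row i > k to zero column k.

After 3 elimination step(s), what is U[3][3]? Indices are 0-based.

U[3][3] = 3

Step 1: pivot at (0,0) is 4.
  row1 ← row1 − (6)·row0  ⇒  L[1][0]=6, U row1=(0, 6, 0, 6)
  row2 ← row2 − (3)·row0  ⇒  L[2][0]=3, U row2=(0, 5, 5, 5)
  row3 ← row3 − (4)·row0  ⇒  L[3][0]=4, U row3=(0, 4, 5, 0)
Step 2: pivot at (1,1) is 6.
  row2 ← row2 − (2)·row1  ⇒  L[2][1]=2, U row2=(0, 0, 5, 0)
  row3 ← row3 − (3)·row1  ⇒  L[3][1]=3, U row3=(0, 0, 5, 3)
Step 3: pivot at (2,2) is 5.
  row3 ← row3 − (1)·row2  ⇒  L[3][2]=1, U row3=(0, 0, 0, 3)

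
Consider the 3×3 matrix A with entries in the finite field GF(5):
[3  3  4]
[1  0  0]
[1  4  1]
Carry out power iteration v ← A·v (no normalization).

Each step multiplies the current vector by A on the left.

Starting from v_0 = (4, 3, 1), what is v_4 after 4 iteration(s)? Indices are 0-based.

v_4 = (3, 2, 0)

v_0 = (4, 3, 1).
v_1 = A·v_0 = (0, 4, 2).
v_2 = A·v_1 = (0, 0, 3).
v_3 = A·v_2 = (2, 0, 3).
v_4 = A·v_3 = (3, 2, 0).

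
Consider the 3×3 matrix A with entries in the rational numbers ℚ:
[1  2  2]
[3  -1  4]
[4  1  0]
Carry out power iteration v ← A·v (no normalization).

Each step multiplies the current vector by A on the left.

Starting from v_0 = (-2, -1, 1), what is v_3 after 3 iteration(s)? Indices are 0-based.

v_0 = (-2, -1, 1).
v_1 = A·v_0 = (-2, -1, -9).
v_2 = A·v_1 = (-22, -41, -9).
v_3 = A·v_2 = (-122, -61, -129).

v_3 = (-122, -61, -129)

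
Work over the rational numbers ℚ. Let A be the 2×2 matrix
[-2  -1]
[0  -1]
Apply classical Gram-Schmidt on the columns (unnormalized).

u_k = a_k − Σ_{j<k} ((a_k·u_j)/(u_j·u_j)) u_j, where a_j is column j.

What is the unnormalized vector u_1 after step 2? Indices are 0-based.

u_1 = (0, -1)

Step 1: u_0 = a_0 = (-2, 0).
Step 2: u_1 = a_1 − (1/2)·u_0 = (0, -1).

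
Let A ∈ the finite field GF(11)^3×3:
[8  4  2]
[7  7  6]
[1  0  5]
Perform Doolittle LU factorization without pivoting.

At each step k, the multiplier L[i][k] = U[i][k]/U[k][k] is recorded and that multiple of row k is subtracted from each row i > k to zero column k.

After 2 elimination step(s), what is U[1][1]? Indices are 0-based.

U[1][1] = 9

[col 0] pivot 8
  R1 -= 5*R0 → (0, 9, 7)  (L[1][0] := 5)
  R2 -= 7*R0 → (0, 5, 2)  (L[2][0] := 7)
[col 1] pivot 9
  R2 -= 3*R1 → (0, 0, 3)  (L[2][1] := 3)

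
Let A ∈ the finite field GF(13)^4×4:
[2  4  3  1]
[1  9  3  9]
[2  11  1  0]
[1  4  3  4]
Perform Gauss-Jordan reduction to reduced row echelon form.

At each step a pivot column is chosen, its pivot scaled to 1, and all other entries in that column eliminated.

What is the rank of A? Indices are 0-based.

[1] R0 /= 2  ⇒  (1, 2, 8, 7)
     R1 -= 1·R0  ⇒  (0, 7, 8, 2)
     R2 -= 2·R0  ⇒  (0, 7, 11, 12)
     R3 -= 1·R0  ⇒  (0, 2, 8, 10)
[2] R1 /= 7  ⇒  (0, 1, 3, 4)
     R0 -= 2·R1  ⇒  (1, 0, 2, 12)
     R2 -= 7·R1  ⇒  (0, 0, 3, 10)
     R3 -= 2·R1  ⇒  (0, 0, 2, 2)
[3] R2 /= 3  ⇒  (0, 0, 1, 12)
     R0 -= 2·R2  ⇒  (1, 0, 0, 1)
     R1 -= 3·R2  ⇒  (0, 1, 0, 7)
     R3 -= 2·R2  ⇒  (0, 0, 0, 4)
[4] R3 /= 4  ⇒  (0, 0, 0, 1)
     R0 -= 1·R3  ⇒  (1, 0, 0, 0)
     R1 -= 7·R3  ⇒  (0, 1, 0, 0)
     R2 -= 12·R3  ⇒  (0, 0, 1, 0)

rank = 4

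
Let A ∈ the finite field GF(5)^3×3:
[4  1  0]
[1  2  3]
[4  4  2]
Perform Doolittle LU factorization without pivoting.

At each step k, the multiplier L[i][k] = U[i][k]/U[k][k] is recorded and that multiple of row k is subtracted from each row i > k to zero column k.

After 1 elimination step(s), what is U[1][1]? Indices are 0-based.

U[1][1] = 3

Step 1: pivot at (0,0) is 4.
  row1 ← row1 − (4)·row0  ⇒  L[1][0]=4, U row1=(0, 3, 3)
  row2 ← row2 − (1)·row0  ⇒  L[2][0]=1, U row2=(0, 3, 2)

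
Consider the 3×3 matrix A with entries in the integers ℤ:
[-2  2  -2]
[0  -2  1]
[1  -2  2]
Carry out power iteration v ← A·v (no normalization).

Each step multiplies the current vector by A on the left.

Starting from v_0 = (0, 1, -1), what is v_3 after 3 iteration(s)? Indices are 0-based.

v_3 = (12, -2, -6)

v_0 = (0, 1, -1).
v_1 = A·v_0 = (4, -3, -4).
v_2 = A·v_1 = (-6, 2, 2).
v_3 = A·v_2 = (12, -2, -6).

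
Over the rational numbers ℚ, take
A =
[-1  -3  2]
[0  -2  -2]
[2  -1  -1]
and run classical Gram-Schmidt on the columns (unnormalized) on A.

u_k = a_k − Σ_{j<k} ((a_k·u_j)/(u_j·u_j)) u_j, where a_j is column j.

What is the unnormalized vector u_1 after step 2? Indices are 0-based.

Step 1: u_0 = a_0 = (-1, 0, 2).
Step 2: u_1 = a_1 − (1/5)·u_0 = (-14/5, -2, -7/5).

u_1 = (-14/5, -2, -7/5)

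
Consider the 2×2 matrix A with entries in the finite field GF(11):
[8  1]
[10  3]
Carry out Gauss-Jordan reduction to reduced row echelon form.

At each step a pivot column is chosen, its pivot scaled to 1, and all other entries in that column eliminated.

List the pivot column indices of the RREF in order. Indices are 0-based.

step 1: normalize row 0 (÷8) = (1, 7)
  row 1: subtract 10×row0 = (0, 10)
step 2: normalize row 1 (÷10) = (0, 1)
  row 0: subtract 7×row1 = (1, 0)

pivot columns: 0, 1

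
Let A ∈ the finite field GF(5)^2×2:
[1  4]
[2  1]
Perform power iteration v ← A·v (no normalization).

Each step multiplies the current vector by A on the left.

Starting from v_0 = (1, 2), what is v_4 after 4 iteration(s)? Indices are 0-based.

v_0 = (1, 2).
v_1 = A·v_0 = (4, 4).
v_2 = A·v_1 = (0, 2).
v_3 = A·v_2 = (3, 2).
v_4 = A·v_3 = (1, 3).

v_4 = (1, 3)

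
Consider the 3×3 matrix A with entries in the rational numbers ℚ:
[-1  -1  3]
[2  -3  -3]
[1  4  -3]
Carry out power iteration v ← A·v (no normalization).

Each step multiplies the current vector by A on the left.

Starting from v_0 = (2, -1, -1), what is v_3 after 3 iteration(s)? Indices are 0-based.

v_3 = (143, 18, -266)

v_0 = (2, -1, -1).
v_1 = A·v_0 = (-4, 10, 1).
v_2 = A·v_1 = (-3, -41, 33).
v_3 = A·v_2 = (143, 18, -266).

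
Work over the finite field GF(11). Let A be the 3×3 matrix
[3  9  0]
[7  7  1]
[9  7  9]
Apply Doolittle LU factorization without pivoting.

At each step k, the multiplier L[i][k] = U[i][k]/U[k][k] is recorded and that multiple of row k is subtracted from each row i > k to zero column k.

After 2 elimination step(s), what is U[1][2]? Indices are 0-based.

[col 0] pivot 3
  R1 -= 6*R0 → (0, 8, 1)  (L[1][0] := 6)
  R2 -= 3*R0 → (0, 2, 9)  (L[2][0] := 3)
[col 1] pivot 8
  R2 -= 3*R1 → (0, 0, 6)  (L[2][1] := 3)

U[1][2] = 1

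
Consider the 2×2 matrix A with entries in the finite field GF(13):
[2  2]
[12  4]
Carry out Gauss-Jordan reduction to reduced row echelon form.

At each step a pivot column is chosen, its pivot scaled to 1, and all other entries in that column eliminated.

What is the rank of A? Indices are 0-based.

rank = 2

[1] R0 /= 2  ⇒  (1, 1)
     R1 -= 12·R0  ⇒  (0, 5)
[2] R1 /= 5  ⇒  (0, 1)
     R0 -= 1·R1  ⇒  (1, 0)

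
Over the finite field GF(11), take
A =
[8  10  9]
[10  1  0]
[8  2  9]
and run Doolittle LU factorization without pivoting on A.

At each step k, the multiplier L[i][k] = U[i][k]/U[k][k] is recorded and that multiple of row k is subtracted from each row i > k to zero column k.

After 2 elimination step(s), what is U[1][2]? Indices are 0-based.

[col 0] pivot 8
  R1 -= 4*R0 → (0, 5, 8)  (L[1][0] := 4)
  R2 -= 1*R0 → (0, 3, 0)  (L[2][0] := 1)
[col 1] pivot 5
  R2 -= 5*R1 → (0, 0, 4)  (L[2][1] := 5)

U[1][2] = 8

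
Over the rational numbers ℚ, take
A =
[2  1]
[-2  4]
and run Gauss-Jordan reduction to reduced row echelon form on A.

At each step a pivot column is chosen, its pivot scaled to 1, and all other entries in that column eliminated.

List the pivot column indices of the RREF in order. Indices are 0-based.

pivot columns: 0, 1

step 1: normalize row 0 (÷2) = (1, 1/2)
  row 1: subtract -2×row0 = (0, 5)
step 2: normalize row 1 (÷5) = (0, 1)
  row 0: subtract 1/2×row1 = (1, 0)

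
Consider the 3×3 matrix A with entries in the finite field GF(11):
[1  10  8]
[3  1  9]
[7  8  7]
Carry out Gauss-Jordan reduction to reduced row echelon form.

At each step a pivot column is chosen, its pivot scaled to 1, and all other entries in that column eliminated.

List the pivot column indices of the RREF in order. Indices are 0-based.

[1] R0 /= 1  ⇒  (1, 10, 8)
     R1 -= 3·R0  ⇒  (0, 4, 7)
     R2 -= 7·R0  ⇒  (0, 4, 6)
[2] R1 /= 4  ⇒  (0, 1, 10)
     R0 -= 10·R1  ⇒  (1, 0, 7)
     R2 -= 4·R1  ⇒  (0, 0, 10)
[3] R2 /= 10  ⇒  (0, 0, 1)
     R0 -= 7·R2  ⇒  (1, 0, 0)
     R1 -= 10·R2  ⇒  (0, 1, 0)

pivot columns: 0, 1, 2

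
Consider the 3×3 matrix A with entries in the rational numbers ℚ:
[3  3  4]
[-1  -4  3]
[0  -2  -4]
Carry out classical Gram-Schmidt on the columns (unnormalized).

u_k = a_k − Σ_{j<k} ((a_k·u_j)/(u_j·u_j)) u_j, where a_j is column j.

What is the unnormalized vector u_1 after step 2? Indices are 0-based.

u_1 = (-9/10, -27/10, -2)

Step 1: u_0 = a_0 = (3, -1, 0).
Step 2: u_1 = a_1 − (13/10)·u_0 = (-9/10, -27/10, -2).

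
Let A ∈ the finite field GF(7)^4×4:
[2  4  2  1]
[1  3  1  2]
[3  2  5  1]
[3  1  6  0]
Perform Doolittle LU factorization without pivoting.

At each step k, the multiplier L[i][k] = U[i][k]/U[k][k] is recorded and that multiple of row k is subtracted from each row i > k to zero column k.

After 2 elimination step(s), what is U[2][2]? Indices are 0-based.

[col 0] pivot 2
  R1 -= 4*R0 → (0, 1, 0, 5)  (L[1][0] := 4)
  R2 -= 5*R0 → (0, 3, 2, 3)  (L[2][0] := 5)
  R3 -= 5*R0 → (0, 2, 3, 2)  (L[3][0] := 5)
[col 1] pivot 1
  R2 -= 3*R1 → (0, 0, 2, 2)  (L[2][1] := 3)
  R3 -= 2*R1 → (0, 0, 3, 6)  (L[3][1] := 2)

U[2][2] = 2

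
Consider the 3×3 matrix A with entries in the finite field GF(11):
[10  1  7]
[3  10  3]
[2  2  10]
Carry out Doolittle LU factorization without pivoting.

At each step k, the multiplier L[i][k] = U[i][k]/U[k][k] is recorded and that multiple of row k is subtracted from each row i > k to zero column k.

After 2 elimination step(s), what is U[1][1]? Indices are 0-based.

U[1][1] = 2

[col 0] pivot 10
  R1 -= 8*R0 → (0, 2, 2)  (L[1][0] := 8)
  R2 -= 9*R0 → (0, 4, 2)  (L[2][0] := 9)
[col 1] pivot 2
  R2 -= 2*R1 → (0, 0, 9)  (L[2][1] := 2)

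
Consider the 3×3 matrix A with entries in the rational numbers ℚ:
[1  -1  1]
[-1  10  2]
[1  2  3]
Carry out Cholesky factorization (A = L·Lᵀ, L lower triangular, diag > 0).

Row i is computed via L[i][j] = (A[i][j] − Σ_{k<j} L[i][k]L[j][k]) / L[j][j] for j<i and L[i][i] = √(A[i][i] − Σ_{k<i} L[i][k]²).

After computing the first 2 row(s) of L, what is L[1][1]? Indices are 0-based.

L[1][1] = 3

Step 1: L[0][0] = √(1) = 1.
  L[1][0] = (-1) / L[0][0] = -1.
Step 2: L[1][1] = √(9) = 3.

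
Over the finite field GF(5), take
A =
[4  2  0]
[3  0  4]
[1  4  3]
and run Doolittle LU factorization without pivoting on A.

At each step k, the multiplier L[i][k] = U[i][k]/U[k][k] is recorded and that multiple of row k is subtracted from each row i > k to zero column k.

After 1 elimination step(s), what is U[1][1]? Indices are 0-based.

[col 0] pivot 4
  R1 -= 2*R0 → (0, 1, 4)  (L[1][0] := 2)
  R2 -= 4*R0 → (0, 1, 3)  (L[2][0] := 4)

U[1][1] = 1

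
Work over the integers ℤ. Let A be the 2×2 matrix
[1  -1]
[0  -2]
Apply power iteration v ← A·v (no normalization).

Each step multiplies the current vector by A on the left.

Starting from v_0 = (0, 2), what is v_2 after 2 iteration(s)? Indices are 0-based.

v_2 = (2, 8)

v_0 = (0, 2).
v_1 = A·v_0 = (-2, -4).
v_2 = A·v_1 = (2, 8).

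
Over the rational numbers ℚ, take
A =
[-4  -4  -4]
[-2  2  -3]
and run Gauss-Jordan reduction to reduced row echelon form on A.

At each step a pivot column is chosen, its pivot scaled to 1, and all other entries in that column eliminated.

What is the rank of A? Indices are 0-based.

[1] R0 /= -4  ⇒  (1, 1, 1)
     R1 -= -2·R0  ⇒  (0, 4, -1)
[2] R1 /= 4  ⇒  (0, 1, -1/4)
     R0 -= 1·R1  ⇒  (1, 0, 5/4)

rank = 2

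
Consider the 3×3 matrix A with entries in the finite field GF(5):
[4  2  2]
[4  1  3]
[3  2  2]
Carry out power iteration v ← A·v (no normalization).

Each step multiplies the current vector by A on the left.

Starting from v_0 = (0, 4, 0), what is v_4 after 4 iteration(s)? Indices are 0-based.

v_4 = (4, 0, 4)

v_0 = (0, 4, 0).
v_1 = A·v_0 = (3, 4, 3).
v_2 = A·v_1 = (1, 0, 3).
v_3 = A·v_2 = (0, 3, 4).
v_4 = A·v_3 = (4, 0, 4).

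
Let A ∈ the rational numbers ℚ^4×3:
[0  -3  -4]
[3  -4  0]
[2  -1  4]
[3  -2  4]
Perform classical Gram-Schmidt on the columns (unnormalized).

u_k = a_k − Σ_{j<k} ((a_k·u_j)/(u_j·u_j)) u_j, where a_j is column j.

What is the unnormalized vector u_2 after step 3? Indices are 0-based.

u_2 = (8/13, -10/13, 12/13, 2/13)

Step 1: u_0 = a_0 = (0, 3, 2, 3).
Step 2: u_1 = a_1 − (-10/11)·u_0 = (-3, -14/11, 9/11, 8/11).
Step 3: u_2 = a_2 − (10/11)·u_0 − (20/13)·u_1 = (8/13, -10/13, 12/13, 2/13).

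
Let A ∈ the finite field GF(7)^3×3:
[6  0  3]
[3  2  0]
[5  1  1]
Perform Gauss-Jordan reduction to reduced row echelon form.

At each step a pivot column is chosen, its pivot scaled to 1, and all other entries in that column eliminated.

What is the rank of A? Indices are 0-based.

step 1: normalize row 0 (÷6) = (1, 0, 4)
  row 1: subtract 3×row0 = (0, 2, 2)
  row 2: subtract 5×row0 = (0, 1, 2)
step 2: normalize row 1 (÷2) = (0, 1, 1)
  row 2: subtract 1×row1 = (0, 0, 1)
step 3: normalize row 2 (÷1) = (0, 0, 1)
  row 0: subtract 4×row2 = (1, 0, 0)
  row 1: subtract 1×row2 = (0, 1, 0)

rank = 3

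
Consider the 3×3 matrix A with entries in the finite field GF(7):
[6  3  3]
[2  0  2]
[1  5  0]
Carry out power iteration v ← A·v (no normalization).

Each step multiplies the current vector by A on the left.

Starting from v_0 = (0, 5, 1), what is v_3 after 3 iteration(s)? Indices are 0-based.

v_0 = (0, 5, 1).
v_1 = A·v_0 = (4, 2, 4).
v_2 = A·v_1 = (0, 2, 0).
v_3 = A·v_2 = (6, 0, 3).

v_3 = (6, 0, 3)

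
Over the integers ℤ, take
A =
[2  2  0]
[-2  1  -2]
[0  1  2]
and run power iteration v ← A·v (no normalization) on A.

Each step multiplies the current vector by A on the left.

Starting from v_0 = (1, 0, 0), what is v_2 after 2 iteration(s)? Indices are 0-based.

v_2 = (0, -6, -2)

v_0 = (1, 0, 0).
v_1 = A·v_0 = (2, -2, 0).
v_2 = A·v_1 = (0, -6, -2).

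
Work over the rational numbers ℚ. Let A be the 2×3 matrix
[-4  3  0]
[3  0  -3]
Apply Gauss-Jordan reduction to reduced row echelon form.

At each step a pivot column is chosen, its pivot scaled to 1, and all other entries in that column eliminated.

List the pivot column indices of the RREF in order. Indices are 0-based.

step 1: normalize row 0 (÷-4) = (1, -3/4, 0)
  row 1: subtract 3×row0 = (0, 9/4, -3)
step 2: normalize row 1 (÷9/4) = (0, 1, -4/3)
  row 0: subtract -3/4×row1 = (1, 0, -1)

pivot columns: 0, 1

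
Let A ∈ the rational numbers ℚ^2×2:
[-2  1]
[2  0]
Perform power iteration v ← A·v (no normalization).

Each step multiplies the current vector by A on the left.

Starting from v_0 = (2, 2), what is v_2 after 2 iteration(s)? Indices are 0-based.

v_2 = (8, -4)

v_0 = (2, 2).
v_1 = A·v_0 = (-2, 4).
v_2 = A·v_1 = (8, -4).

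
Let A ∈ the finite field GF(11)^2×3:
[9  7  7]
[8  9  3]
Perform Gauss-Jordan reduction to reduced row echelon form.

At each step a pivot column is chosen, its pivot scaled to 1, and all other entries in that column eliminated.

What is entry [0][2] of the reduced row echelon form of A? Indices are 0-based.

step 1: normalize row 0 (÷9) = (1, 2, 2)
  row 1: subtract 8×row0 = (0, 4, 9)
step 2: normalize row 1 (÷4) = (0, 1, 5)
  row 0: subtract 2×row1 = (1, 0, 3)

M[0][2] = 3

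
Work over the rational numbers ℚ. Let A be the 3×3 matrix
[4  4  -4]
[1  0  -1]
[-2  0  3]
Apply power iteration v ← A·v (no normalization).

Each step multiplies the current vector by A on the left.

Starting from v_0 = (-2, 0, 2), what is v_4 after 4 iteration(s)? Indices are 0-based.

v_4 = (-5760, -1258, 2942)

v_0 = (-2, 0, 2).
v_1 = A·v_0 = (-16, -4, 10).
v_2 = A·v_1 = (-120, -26, 62).
v_3 = A·v_2 = (-832, -182, 426).
v_4 = A·v_3 = (-5760, -1258, 2942).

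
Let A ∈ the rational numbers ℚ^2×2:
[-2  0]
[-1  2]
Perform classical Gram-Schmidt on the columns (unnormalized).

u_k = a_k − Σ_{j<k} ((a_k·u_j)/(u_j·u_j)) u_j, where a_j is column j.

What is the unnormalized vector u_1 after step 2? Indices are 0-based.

u_1 = (-4/5, 8/5)

Step 1: u_0 = a_0 = (-2, -1).
Step 2: u_1 = a_1 − (-2/5)·u_0 = (-4/5, 8/5).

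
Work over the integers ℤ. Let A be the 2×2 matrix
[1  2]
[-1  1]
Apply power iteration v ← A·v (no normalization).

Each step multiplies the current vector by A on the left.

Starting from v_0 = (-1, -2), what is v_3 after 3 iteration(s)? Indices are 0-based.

v_0 = (-1, -2).
v_1 = A·v_0 = (-5, -1).
v_2 = A·v_1 = (-7, 4).
v_3 = A·v_2 = (1, 11).

v_3 = (1, 11)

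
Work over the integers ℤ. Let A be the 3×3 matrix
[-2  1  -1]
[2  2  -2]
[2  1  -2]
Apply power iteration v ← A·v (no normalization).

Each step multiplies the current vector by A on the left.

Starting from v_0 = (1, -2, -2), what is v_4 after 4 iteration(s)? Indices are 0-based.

v_4 = (-4, -20, -28)

v_0 = (1, -2, -2).
v_1 = A·v_0 = (-2, 2, 4).
v_2 = A·v_1 = (2, -8, -10).
v_3 = A·v_2 = (-2, 8, 16).
v_4 = A·v_3 = (-4, -20, -28).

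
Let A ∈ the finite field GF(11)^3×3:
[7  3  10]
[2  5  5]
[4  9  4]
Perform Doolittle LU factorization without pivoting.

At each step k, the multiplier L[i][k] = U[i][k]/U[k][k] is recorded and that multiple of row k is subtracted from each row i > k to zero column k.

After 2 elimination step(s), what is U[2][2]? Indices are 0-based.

[col 0] pivot 7
  R1 -= 5*R0 → (0, 1, 10)  (L[1][0] := 5)
  R2 -= 10*R0 → (0, 1, 3)  (L[2][0] := 10)
[col 1] pivot 1
  R2 -= 1*R1 → (0, 0, 4)  (L[2][1] := 1)

U[2][2] = 4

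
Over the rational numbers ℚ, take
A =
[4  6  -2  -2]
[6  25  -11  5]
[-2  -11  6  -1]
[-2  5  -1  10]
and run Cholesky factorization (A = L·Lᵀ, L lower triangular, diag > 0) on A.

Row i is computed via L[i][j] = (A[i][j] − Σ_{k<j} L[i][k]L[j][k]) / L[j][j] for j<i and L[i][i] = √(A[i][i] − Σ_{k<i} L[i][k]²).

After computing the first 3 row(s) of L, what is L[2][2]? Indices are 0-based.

L[2][2] = 1

Step 1: L[0][0] = √(4) = 2.
  L[1][0] = (6) / L[0][0] = 3.
Step 2: L[1][1] = √(16) = 4.
  L[2][0] = (-2) / L[0][0] = -1.
  L[2][1] = (-8) / L[1][1] = -2.
Step 3: L[2][2] = √(1) = 1.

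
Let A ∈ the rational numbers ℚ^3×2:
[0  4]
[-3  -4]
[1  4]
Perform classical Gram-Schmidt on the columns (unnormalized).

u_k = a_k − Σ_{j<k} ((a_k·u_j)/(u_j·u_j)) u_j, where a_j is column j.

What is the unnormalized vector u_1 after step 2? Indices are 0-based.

u_1 = (4, 4/5, 12/5)

Step 1: u_0 = a_0 = (0, -3, 1).
Step 2: u_1 = a_1 − (8/5)·u_0 = (4, 4/5, 12/5).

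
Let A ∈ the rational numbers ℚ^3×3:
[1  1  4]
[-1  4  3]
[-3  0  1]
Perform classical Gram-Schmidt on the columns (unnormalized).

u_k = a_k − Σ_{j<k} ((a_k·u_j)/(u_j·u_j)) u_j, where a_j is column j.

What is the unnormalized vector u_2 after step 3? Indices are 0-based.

Step 1: u_0 = a_0 = (1, -1, -3).
Step 2: u_1 = a_1 − (-3/11)·u_0 = (14/11, 41/11, -9/11).
Step 3: u_2 = a_2 − (-2/11)·u_0 − (85/89)·u_1 = (264/89, -66/89, 110/89).

u_2 = (264/89, -66/89, 110/89)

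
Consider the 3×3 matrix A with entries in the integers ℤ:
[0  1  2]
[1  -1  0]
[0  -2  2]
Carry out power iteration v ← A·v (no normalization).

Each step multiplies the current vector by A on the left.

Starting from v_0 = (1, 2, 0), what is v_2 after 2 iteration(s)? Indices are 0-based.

v_2 = (-9, 3, -6)

v_0 = (1, 2, 0).
v_1 = A·v_0 = (2, -1, -4).
v_2 = A·v_1 = (-9, 3, -6).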